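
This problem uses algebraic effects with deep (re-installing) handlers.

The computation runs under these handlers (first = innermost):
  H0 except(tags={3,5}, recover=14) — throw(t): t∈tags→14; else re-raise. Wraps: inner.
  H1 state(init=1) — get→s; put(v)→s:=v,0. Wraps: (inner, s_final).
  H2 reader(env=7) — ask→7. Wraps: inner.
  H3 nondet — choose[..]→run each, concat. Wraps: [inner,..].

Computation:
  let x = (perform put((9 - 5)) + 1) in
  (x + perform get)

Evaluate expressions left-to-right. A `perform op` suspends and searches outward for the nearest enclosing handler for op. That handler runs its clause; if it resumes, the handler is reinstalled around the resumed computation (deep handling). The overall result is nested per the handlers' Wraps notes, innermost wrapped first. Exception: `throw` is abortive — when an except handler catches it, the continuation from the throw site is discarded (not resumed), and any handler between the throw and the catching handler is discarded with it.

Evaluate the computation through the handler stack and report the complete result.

Answer: [(5, 4)]

Step-by-step:
put(4) @ H1 ⇒ s:=4
get @ H1 ⇒ 4
H0 returns 5
H1 returns (5, 4)
H2 returns (5, 4)
H3 returns [(5, 4)]
= [(5, 4)]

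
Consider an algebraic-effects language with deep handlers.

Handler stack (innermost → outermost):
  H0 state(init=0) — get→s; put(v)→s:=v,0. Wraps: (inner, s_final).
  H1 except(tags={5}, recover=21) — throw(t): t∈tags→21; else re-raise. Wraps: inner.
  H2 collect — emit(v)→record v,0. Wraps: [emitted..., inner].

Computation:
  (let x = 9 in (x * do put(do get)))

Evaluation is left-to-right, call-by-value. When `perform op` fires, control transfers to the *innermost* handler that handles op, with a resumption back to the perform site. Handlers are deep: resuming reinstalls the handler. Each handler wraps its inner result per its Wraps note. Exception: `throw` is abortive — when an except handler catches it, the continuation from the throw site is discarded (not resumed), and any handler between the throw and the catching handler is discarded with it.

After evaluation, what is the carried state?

Step-by-step:
get @ H0 ⇒ 0
put(0) @ H0 ⇒ s:=0
H0 returns (0, 0)
H1 returns (0, 0)
H2 returns [(0, 0)]
= [(0, 0)]

Answer: 0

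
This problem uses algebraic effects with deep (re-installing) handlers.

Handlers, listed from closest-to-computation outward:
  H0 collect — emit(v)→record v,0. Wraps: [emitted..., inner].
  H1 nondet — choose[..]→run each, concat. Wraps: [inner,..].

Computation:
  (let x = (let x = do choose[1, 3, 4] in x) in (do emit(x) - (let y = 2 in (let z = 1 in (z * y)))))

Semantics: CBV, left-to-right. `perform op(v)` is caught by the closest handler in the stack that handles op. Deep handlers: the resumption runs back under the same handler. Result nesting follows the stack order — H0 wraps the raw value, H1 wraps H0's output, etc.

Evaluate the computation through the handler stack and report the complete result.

Evaluation trace:
choose[1, 3, 4] @ H1
  branch[0] choose=1:
    emit(1) @ H0 ⇒ out+=1
    H0 returns [1, -2]
    H1 returns [[1, -2]]
  branch[1] choose=3:
    emit(3) @ H0 ⇒ out+=3
    H0 returns [3, -2]
    H1 returns [[3, -2]]
  branch[2] choose=4:
    emit(4) @ H0 ⇒ out+=4
    H0 returns [4, -2]
    H1 returns [[4, -2]]
= [[1, -2], [3, -2], [4, -2]]

Answer: [[1, -2], [3, -2], [4, -2]]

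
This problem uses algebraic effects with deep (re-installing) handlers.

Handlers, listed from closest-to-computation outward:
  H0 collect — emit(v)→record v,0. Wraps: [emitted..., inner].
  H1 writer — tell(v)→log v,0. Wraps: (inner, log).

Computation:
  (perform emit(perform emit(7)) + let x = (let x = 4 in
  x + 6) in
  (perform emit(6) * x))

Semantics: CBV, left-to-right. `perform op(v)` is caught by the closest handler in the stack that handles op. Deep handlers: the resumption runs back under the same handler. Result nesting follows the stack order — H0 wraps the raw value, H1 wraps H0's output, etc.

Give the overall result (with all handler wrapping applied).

Evaluation trace:
emit(7) @ H0 ⇒ out+=7
emit(0) @ H0 ⇒ out+=0
emit(6) @ H0 ⇒ out+=6
H0 returns [7, 0, 6, 0]
H1 returns ([7, 0, 6, 0], ())
= ([7, 0, 6, 0], ())

Answer: ([7, 0, 6, 0], ())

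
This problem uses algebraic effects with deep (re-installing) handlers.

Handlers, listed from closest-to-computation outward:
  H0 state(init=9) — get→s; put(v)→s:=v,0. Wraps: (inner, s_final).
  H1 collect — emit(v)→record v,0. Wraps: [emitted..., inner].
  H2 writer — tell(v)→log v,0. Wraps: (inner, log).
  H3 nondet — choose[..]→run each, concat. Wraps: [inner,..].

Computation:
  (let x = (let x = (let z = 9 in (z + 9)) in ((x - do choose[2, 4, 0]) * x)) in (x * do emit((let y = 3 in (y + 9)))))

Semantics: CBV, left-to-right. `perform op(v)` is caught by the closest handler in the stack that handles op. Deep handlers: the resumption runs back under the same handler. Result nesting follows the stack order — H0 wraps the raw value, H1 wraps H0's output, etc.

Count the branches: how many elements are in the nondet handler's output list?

Working:
choose[2, 4, 0] @ H3
  branch[0] choose=2:
    emit(12) @ H1 ⇒ out+=12
    H0 returns (0, 9)
    H1 returns [12, (0, 9)]
    H2 returns ([12, (0, 9)], ())
    H3 returns [([12, (0, 9)], ())]
  branch[1] choose=4:
    emit(12) @ H1 ⇒ out+=12
    H0 returns (0, 9)
    H1 returns [12, (0, 9)]
    H2 returns ([12, (0, 9)], ())
    H3 returns [([12, (0, 9)], ())]
  branch[2] choose=0:
    emit(12) @ H1 ⇒ out+=12
    H0 returns (0, 9)
    H1 returns [12, (0, 9)]
    H2 returns ([12, (0, 9)], ())
    H3 returns [([12, (0, 9)], ())]
= [([12, (0, 9)], ()), ([12, (0, 9)], ()), ([12, (0, 9)], ())]

Answer: 3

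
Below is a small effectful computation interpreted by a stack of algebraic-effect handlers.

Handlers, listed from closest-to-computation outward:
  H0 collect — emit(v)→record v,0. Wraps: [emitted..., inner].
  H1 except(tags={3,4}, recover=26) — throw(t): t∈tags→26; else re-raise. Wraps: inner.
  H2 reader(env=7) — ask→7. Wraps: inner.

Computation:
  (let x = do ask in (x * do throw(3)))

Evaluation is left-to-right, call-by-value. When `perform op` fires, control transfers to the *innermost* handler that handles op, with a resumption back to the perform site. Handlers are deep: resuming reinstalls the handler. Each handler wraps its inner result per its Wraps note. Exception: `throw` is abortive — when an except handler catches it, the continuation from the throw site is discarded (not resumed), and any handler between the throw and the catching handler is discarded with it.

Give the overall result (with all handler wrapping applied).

Step-by-step:
ask @ H2 ⇒ 7
throw(3) @ H1 caught ⇒ 26
H2 returns 26
= 26

Answer: 26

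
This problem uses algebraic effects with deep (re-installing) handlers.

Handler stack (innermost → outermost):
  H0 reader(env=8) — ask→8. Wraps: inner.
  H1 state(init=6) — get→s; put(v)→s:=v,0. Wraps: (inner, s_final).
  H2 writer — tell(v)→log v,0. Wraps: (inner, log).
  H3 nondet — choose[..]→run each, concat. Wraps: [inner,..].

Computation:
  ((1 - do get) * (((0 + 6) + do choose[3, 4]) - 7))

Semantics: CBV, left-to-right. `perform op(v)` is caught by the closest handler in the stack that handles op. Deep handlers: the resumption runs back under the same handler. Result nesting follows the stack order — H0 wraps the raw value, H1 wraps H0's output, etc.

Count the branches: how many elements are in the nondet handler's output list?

Step-by-step:
get @ H1 ⇒ 6
choose[3, 4] @ H3
  branch[0] choose=3:
    H0 returns -10
    H1 returns (-10, 6)
    H2 returns ((-10, 6), ())
    H3 returns [((-10, 6), ())]
  branch[1] choose=4:
    H0 returns -15
    H1 returns (-15, 6)
    H2 returns ((-15, 6), ())
    H3 returns [((-15, 6), ())]
= [((-10, 6), ()), ((-15, 6), ())]

Answer: 2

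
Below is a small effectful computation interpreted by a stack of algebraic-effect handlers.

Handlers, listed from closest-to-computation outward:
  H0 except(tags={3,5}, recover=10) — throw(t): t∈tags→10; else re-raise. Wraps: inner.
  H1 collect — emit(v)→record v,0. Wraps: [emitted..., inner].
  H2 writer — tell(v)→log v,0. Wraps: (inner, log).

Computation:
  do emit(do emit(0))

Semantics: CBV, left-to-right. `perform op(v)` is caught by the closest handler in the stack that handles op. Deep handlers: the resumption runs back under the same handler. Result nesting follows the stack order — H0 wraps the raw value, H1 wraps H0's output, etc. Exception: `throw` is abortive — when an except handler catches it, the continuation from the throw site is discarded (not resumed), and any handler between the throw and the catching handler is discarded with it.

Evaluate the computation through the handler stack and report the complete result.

Answer: ([0, 0, 0], ())

Evaluation trace:
emit(0) @ H1 ⇒ out+=0
emit(0) @ H1 ⇒ out+=0
H0 returns 0
H1 returns [0, 0, 0]
H2 returns ([0, 0, 0], ())
= ([0, 0, 0], ())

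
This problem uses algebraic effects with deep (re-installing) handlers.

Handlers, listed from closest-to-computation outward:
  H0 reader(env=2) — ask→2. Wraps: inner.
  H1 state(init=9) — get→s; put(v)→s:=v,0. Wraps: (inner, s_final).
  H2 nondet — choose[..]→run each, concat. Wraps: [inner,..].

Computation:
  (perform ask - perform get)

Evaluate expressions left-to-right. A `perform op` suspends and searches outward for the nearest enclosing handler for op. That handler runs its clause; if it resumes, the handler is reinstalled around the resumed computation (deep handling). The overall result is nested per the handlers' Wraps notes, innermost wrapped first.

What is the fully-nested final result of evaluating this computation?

Working:
ask @ H0 ⇒ 2
get @ H1 ⇒ 9
H0 returns -7
H1 returns (-7, 9)
H2 returns [(-7, 9)]
= [(-7, 9)]

Answer: [(-7, 9)]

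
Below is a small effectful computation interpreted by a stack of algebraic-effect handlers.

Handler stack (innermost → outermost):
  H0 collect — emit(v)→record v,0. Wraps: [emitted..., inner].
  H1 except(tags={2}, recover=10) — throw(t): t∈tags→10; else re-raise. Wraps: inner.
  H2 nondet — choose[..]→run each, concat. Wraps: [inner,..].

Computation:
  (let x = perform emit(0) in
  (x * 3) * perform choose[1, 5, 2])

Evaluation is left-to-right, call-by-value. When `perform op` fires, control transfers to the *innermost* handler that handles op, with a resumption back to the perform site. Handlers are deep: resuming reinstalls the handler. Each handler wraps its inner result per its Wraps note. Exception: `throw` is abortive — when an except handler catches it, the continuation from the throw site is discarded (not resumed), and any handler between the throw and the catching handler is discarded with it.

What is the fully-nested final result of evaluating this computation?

Evaluation trace:
emit(0) @ H0 ⇒ out+=0
choose[1, 5, 2] @ H2
  branch[0] choose=1:
    H0 returns [0, 0]
    H1 returns [0, 0]
    H2 returns [[0, 0]]
  branch[1] choose=5:
    H0 returns [0, 0]
    H1 returns [0, 0]
    H2 returns [[0, 0]]
  branch[2] choose=2:
    H0 returns [0, 0]
    H1 returns [0, 0]
    H2 returns [[0, 0]]
= [[0, 0], [0, 0], [0, 0]]

Answer: [[0, 0], [0, 0], [0, 0]]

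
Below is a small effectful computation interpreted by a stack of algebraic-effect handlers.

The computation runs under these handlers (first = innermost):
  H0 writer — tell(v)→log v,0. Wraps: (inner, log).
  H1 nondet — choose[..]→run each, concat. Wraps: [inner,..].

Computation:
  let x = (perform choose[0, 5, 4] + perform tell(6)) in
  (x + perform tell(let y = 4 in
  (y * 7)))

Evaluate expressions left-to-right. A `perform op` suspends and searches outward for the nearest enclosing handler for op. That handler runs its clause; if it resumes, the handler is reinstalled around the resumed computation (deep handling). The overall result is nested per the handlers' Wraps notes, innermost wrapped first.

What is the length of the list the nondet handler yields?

Working:
choose[0, 5, 4] @ H1
  branch[0] choose=0:
    tell(6) @ H0 ⇒ log+=6
    tell(28) @ H0 ⇒ log+=28
    H0 returns (0, (6, 28))
    H1 returns [(0, (6, 28))]
  branch[1] choose=5:
    tell(6) @ H0 ⇒ log+=6
    tell(28) @ H0 ⇒ log+=28
    H0 returns (5, (6, 28))
    H1 returns [(5, (6, 28))]
  branch[2] choose=4:
    tell(6) @ H0 ⇒ log+=6
    tell(28) @ H0 ⇒ log+=28
    H0 returns (4, (6, 28))
    H1 returns [(4, (6, 28))]
= [(0, (6, 28)), (5, (6, 28)), (4, (6, 28))]

Answer: 3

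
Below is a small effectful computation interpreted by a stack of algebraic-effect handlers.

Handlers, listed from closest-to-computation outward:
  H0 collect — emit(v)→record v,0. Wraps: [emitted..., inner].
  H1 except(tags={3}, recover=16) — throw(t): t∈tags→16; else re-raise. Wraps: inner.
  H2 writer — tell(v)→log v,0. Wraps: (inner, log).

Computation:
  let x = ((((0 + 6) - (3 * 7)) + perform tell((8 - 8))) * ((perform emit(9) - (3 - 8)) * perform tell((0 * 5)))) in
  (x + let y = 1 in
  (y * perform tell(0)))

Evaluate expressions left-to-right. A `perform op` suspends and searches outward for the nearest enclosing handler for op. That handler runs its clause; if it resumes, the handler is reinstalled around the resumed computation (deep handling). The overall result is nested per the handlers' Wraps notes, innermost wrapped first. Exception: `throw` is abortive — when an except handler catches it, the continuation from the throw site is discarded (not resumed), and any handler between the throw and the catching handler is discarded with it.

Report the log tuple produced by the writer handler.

Step-by-step:
tell(0) @ H2 ⇒ log+=0
emit(9) @ H0 ⇒ out+=9
tell(0) @ H2 ⇒ log+=0
tell(0) @ H2 ⇒ log+=0
H0 returns [9, 0]
H1 returns [9, 0]
H2 returns ([9, 0], (0, 0, 0))
= ([9, 0], (0, 0, 0))

Answer: (0, 0, 0)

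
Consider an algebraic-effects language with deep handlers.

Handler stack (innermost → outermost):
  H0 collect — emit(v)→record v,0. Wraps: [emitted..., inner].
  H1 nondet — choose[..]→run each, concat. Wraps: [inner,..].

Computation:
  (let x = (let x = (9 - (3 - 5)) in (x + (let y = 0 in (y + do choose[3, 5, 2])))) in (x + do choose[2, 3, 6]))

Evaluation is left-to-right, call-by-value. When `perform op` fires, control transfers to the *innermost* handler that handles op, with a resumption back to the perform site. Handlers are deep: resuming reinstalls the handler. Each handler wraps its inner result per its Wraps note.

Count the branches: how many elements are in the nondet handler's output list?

Answer: 9

Evaluation trace:
choose[3, 5, 2] @ H1
  branch[0] choose=3:
    choose[2, 3, 6] @ H1
      branch[0] choose=2:
        H0 returns [16]
        H1 returns [[16]]
      branch[1] choose=3:
        H0 returns [17]
        H1 returns [[17]]
      branch[2] choose=6:
        H0 returns [20]
        H1 returns [[20]]
  branch[1] choose=5:
    choose[2, 3, 6] @ H1
      branch[0] choose=2:
        H0 returns [18]
        H1 returns [[18]]
      branch[1] choose=3:
        H0 returns [19]
        H1 returns [[19]]
      branch[2] choose=6:
        H0 returns [22]
        H1 returns [[22]]
  branch[2] choose=2:
    choose[2, 3, 6] @ H1
      branch[0] choose=2:
        H0 returns [15]
        H1 returns [[15]]
      branch[1] choose=3:
        H0 returns [16]
        H1 returns [[16]]
      branch[2] choose=6:
        H0 returns [19]
        H1 returns [[19]]
= [[16], [17], [20], [18], [19], [22], [15], [16], [19]]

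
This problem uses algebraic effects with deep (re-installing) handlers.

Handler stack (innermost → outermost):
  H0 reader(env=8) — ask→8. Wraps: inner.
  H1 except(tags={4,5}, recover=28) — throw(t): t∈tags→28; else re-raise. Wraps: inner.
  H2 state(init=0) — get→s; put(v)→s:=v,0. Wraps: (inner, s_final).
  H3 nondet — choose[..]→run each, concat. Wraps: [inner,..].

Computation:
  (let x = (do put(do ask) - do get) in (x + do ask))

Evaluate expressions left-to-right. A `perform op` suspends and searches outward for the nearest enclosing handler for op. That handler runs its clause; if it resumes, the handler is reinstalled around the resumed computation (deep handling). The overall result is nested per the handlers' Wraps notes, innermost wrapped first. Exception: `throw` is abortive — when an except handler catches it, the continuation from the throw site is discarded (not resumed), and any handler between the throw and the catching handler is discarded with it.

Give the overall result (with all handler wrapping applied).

Answer: [(0, 8)]

Evaluation trace:
ask @ H0 ⇒ 8
put(8) @ H2 ⇒ s:=8
get @ H2 ⇒ 8
ask @ H0 ⇒ 8
H0 returns 0
H1 returns 0
H2 returns (0, 8)
H3 returns [(0, 8)]
= [(0, 8)]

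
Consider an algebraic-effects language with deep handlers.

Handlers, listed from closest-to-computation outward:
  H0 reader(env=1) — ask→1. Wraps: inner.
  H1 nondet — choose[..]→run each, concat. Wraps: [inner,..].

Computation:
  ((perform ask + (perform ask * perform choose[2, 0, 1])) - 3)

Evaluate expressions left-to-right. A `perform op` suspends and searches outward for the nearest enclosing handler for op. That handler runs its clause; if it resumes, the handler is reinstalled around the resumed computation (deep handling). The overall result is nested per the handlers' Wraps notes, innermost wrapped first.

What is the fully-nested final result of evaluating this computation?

Evaluation trace:
ask @ H0 ⇒ 1
ask @ H0 ⇒ 1
choose[2, 0, 1] @ H1
  branch[0] choose=2:
    H0 returns 0
    H1 returns [0]
  branch[1] choose=0:
    H0 returns -2
    H1 returns [-2]
  branch[2] choose=1:
    H0 returns -1
    H1 returns [-1]
= [0, -2, -1]

Answer: [0, -2, -1]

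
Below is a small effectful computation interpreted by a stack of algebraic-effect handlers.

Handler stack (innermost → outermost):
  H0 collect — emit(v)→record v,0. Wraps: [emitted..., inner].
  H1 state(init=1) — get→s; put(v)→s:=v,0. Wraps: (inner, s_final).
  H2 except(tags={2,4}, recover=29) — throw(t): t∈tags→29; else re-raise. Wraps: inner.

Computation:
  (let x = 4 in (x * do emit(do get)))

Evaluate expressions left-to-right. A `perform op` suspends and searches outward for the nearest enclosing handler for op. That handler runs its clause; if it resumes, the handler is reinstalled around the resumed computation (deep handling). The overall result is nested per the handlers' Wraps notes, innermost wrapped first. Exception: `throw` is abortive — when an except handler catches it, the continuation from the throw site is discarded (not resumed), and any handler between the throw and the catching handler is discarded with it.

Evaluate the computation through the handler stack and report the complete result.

Answer: ([1, 0], 1)

Working:
get @ H1 ⇒ 1
emit(1) @ H0 ⇒ out+=1
H0 returns [1, 0]
H1 returns ([1, 0], 1)
H2 returns ([1, 0], 1)
= ([1, 0], 1)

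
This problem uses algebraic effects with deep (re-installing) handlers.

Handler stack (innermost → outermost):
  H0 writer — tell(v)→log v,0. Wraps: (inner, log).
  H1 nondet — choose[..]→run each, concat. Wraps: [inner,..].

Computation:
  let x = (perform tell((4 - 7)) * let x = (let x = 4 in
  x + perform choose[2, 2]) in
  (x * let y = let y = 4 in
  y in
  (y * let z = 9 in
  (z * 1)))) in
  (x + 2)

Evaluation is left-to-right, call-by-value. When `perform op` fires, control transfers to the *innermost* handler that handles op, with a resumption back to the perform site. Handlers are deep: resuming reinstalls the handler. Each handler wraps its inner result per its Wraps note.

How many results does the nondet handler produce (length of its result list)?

Answer: 2

Evaluation trace:
tell(-3) @ H0 ⇒ log+=-3
choose[2, 2] @ H1
  branch[0] choose=2:
    H0 returns (2, (-3))
    H1 returns [(2, (-3))]
  branch[1] choose=2:
    H0 returns (2, (-3))
    H1 returns [(2, (-3))]
= [(2, (-3)), (2, (-3))]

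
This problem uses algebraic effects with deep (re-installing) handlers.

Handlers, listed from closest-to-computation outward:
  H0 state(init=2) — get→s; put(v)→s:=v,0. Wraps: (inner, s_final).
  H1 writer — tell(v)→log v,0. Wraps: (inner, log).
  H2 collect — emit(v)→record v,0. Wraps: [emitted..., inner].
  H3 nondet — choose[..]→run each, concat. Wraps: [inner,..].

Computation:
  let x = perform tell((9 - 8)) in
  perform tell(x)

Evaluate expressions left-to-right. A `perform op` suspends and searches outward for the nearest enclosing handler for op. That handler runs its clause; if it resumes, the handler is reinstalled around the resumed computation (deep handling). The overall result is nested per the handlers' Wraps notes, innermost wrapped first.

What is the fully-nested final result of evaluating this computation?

Answer: [[((0, 2), (1, 0))]]

Evaluation trace:
tell(1) @ H1 ⇒ log+=1
tell(0) @ H1 ⇒ log+=0
H0 returns (0, 2)
H1 returns ((0, 2), (1, 0))
H2 returns [((0, 2), (1, 0))]
H3 returns [[((0, 2), (1, 0))]]
= [[((0, 2), (1, 0))]]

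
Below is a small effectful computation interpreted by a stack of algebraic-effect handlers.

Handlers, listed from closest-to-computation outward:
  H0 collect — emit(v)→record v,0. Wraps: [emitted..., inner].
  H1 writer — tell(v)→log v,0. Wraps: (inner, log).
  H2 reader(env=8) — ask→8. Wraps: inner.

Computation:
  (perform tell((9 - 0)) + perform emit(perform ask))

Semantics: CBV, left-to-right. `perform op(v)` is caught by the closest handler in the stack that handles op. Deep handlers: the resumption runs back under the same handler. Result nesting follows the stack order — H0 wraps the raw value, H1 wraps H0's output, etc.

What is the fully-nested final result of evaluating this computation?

Evaluation trace:
tell(9) @ H1 ⇒ log+=9
ask @ H2 ⇒ 8
emit(8) @ H0 ⇒ out+=8
H0 returns [8, 0]
H1 returns ([8, 0], (9))
H2 returns ([8, 0], (9))
= ([8, 0], (9))

Answer: ([8, 0], (9))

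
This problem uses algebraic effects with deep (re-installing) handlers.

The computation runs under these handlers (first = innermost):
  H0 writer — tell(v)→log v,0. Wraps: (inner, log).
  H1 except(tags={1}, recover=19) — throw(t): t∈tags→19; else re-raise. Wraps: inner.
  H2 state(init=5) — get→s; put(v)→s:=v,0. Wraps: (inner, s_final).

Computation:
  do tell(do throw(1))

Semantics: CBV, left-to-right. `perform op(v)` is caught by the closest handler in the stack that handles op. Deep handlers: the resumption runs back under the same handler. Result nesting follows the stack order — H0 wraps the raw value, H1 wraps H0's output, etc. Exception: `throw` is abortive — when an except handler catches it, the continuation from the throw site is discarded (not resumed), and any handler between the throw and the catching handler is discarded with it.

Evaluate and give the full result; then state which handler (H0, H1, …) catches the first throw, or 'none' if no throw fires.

Answer: (19, 5) ; first throw caught by: H1

Evaluation trace:
throw(1) @ H1 caught ⇒ 19
H2 returns (19, 5)
= (19, 5)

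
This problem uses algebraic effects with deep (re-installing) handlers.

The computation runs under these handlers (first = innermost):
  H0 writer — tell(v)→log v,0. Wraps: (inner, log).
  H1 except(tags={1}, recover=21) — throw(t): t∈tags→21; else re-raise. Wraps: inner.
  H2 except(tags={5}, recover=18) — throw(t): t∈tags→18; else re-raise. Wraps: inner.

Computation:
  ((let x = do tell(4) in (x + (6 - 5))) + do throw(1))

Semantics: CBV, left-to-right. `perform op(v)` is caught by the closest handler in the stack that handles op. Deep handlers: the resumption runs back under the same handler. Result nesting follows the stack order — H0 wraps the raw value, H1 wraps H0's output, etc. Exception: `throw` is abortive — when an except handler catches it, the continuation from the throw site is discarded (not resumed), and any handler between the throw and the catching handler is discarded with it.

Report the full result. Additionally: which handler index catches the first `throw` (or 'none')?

Answer: 21 ; first throw caught by: H1

Step-by-step:
tell(4) @ H0 ⇒ log+=4
throw(1) @ H1 caught ⇒ 21
H2 returns 21
= 21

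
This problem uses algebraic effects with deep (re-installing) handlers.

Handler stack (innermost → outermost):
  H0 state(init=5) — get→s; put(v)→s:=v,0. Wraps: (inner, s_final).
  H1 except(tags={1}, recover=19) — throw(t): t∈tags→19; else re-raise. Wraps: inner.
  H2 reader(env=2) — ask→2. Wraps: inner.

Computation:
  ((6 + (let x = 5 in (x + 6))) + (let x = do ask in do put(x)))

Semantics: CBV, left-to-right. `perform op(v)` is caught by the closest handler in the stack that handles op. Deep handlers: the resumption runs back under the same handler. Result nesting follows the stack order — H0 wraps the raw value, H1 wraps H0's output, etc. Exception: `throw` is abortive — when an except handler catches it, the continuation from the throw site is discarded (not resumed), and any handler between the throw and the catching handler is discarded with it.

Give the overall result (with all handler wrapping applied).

Working:
ask @ H2 ⇒ 2
put(2) @ H0 ⇒ s:=2
H0 returns (17, 2)
H1 returns (17, 2)
H2 returns (17, 2)
= (17, 2)

Answer: (17, 2)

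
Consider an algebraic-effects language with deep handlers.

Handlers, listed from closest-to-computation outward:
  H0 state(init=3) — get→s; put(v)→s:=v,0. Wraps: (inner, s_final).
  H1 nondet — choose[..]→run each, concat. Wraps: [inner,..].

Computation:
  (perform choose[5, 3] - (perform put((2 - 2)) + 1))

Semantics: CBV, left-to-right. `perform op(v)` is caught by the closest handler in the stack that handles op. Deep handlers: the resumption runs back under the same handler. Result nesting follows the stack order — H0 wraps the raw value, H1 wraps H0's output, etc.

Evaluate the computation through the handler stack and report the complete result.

Working:
choose[5, 3] @ H1
  branch[0] choose=5:
    put(0) @ H0 ⇒ s:=0
    H0 returns (4, 0)
    H1 returns [(4, 0)]
  branch[1] choose=3:
    put(0) @ H0 ⇒ s:=0
    H0 returns (2, 0)
    H1 returns [(2, 0)]
= [(4, 0), (2, 0)]

Answer: [(4, 0), (2, 0)]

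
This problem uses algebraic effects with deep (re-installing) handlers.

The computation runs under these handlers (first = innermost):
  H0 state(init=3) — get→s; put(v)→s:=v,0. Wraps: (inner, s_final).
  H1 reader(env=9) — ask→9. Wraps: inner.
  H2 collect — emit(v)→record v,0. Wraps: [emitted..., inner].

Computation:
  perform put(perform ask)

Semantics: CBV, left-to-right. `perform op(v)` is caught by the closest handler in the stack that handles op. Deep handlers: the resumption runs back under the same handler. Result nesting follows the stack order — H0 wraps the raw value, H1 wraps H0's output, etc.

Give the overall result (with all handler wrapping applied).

Answer: [(0, 9)]

Working:
ask @ H1 ⇒ 9
put(9) @ H0 ⇒ s:=9
H0 returns (0, 9)
H1 returns (0, 9)
H2 returns [(0, 9)]
= [(0, 9)]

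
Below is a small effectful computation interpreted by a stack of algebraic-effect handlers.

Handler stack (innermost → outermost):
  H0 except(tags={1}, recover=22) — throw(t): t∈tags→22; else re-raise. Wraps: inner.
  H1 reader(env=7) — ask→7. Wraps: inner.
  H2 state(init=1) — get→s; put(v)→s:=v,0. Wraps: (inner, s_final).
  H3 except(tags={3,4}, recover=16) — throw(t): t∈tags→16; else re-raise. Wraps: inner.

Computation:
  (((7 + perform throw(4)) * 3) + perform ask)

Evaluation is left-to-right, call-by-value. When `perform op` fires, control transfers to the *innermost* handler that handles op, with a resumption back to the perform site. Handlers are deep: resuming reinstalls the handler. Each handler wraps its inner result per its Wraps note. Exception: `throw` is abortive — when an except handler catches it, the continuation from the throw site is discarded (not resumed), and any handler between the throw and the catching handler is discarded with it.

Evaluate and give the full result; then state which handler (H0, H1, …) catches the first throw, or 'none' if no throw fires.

Step-by-step:
throw(4) @ H0 re-raised
throw(4) @ H3 caught ⇒ 16
= 16

Answer: 16 ; first throw caught by: H3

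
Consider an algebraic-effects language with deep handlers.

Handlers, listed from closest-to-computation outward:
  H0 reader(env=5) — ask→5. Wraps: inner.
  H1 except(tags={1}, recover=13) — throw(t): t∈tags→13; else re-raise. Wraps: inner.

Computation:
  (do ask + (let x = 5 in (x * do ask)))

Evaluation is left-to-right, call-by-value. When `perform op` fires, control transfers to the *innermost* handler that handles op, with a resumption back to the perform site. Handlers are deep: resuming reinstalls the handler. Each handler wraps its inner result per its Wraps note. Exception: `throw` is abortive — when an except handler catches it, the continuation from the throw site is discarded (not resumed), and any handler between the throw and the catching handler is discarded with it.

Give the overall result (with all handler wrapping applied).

Step-by-step:
ask @ H0 ⇒ 5
ask @ H0 ⇒ 5
H0 returns 30
H1 returns 30
= 30

Answer: 30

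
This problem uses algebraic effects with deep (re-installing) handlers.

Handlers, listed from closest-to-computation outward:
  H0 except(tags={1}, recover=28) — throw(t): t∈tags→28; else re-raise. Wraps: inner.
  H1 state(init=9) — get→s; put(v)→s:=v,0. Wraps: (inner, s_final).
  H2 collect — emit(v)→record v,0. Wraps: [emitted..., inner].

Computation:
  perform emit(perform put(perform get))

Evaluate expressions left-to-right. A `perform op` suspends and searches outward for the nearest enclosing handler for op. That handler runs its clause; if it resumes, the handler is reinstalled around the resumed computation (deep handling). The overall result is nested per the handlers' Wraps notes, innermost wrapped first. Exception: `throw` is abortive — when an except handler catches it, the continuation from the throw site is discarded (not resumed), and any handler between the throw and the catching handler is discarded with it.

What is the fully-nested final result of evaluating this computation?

Answer: [0, (0, 9)]

Evaluation trace:
get @ H1 ⇒ 9
put(9) @ H1 ⇒ s:=9
emit(0) @ H2 ⇒ out+=0
H0 returns 0
H1 returns (0, 9)
H2 returns [0, (0, 9)]
= [0, (0, 9)]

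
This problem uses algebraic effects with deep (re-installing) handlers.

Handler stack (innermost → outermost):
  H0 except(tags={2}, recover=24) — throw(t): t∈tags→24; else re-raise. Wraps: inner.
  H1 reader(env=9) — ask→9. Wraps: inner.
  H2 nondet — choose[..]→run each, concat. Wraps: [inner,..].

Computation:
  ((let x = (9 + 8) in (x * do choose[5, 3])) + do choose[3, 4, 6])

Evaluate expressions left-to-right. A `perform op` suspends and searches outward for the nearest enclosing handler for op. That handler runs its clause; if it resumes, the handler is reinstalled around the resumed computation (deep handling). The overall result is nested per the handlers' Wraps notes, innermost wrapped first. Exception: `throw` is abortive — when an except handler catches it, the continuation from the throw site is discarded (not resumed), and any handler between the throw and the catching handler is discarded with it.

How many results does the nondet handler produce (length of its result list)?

Step-by-step:
choose[5, 3] @ H2
  branch[0] choose=5:
    choose[3, 4, 6] @ H2
      branch[0] choose=3:
        H0 returns 88
        H1 returns 88
        H2 returns [88]
      branch[1] choose=4:
        H0 returns 89
        H1 returns 89
        H2 returns [89]
      branch[2] choose=6:
        H0 returns 91
        H1 returns 91
        H2 returns [91]
  branch[1] choose=3:
    choose[3, 4, 6] @ H2
      branch[0] choose=3:
        H0 returns 54
        H1 returns 54
        H2 returns [54]
      branch[1] choose=4:
        H0 returns 55
        H1 returns 55
        H2 returns [55]
      branch[2] choose=6:
        H0 returns 57
        H1 returns 57
        H2 returns [57]
= [88, 89, 91, 54, 55, 57]

Answer: 6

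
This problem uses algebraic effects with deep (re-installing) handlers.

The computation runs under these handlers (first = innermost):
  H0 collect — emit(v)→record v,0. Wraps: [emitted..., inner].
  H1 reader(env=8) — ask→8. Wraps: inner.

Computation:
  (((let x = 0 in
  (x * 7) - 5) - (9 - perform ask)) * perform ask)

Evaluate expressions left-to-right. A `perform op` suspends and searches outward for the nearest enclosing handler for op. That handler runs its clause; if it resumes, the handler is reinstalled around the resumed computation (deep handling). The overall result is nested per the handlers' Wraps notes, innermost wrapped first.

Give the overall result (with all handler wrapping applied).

Working:
ask @ H1 ⇒ 8
ask @ H1 ⇒ 8
H0 returns [-48]
H1 returns [-48]
= [-48]

Answer: [-48]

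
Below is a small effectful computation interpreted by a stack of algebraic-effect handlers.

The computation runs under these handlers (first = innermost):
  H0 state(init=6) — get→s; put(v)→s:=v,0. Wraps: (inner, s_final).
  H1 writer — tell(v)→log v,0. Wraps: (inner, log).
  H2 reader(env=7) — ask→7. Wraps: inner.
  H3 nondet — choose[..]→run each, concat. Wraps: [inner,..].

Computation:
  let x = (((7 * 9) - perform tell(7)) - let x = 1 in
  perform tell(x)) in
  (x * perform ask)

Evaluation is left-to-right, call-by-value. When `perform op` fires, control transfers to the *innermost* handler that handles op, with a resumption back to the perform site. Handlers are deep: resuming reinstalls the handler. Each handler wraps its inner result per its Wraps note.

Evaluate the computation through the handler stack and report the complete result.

Answer: [((441, 6), (7, 1))]

Step-by-step:
tell(7) @ H1 ⇒ log+=7
tell(1) @ H1 ⇒ log+=1
ask @ H2 ⇒ 7
H0 returns (441, 6)
H1 returns ((441, 6), (7, 1))
H2 returns ((441, 6), (7, 1))
H3 returns [((441, 6), (7, 1))]
= [((441, 6), (7, 1))]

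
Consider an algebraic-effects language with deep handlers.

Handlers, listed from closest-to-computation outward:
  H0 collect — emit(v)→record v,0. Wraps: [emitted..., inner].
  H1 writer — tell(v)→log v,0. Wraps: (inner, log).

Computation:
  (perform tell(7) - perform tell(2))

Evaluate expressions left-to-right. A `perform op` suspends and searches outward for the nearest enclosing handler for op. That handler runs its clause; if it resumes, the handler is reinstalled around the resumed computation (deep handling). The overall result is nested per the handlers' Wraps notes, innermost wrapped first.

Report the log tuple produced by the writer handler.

Answer: (7, 2)

Step-by-step:
tell(7) @ H1 ⇒ log+=7
tell(2) @ H1 ⇒ log+=2
H0 returns [0]
H1 returns ([0], (7, 2))
= ([0], (7, 2))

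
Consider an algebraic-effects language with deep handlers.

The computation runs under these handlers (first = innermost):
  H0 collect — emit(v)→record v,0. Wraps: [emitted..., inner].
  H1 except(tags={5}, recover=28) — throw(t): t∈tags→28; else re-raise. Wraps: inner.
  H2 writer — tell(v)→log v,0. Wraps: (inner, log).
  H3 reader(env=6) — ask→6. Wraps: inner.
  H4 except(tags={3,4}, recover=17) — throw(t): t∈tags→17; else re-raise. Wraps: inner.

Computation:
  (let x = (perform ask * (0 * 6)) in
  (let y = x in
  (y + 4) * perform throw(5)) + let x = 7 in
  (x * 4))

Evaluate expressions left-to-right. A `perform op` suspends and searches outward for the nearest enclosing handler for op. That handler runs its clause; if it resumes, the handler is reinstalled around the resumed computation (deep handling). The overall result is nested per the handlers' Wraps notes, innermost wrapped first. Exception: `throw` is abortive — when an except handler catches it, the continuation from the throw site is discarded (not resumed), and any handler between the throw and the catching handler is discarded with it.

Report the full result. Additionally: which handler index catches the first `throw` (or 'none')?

Answer: (28, ()) ; first throw caught by: H1

Step-by-step:
ask @ H3 ⇒ 6
throw(5) @ H1 caught ⇒ 28
H2 returns (28, ())
H3 returns (28, ())
H4 returns (28, ())
= (28, ())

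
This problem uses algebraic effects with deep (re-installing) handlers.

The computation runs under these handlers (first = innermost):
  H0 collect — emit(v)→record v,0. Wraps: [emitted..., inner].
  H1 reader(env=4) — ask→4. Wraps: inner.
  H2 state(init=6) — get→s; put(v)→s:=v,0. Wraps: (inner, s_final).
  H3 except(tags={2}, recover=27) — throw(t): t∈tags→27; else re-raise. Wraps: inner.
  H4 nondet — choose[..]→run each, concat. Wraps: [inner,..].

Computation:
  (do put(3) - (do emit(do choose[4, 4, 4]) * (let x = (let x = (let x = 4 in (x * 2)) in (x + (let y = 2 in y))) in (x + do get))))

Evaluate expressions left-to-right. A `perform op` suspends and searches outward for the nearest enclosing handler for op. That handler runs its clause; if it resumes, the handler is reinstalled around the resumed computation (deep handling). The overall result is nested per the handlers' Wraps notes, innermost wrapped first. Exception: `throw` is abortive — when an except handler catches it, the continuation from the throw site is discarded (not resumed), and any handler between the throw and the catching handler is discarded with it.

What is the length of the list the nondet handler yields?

Step-by-step:
put(3) @ H2 ⇒ s:=3
choose[4, 4, 4] @ H4
  branch[0] choose=4:
    emit(4) @ H0 ⇒ out+=4
    get @ H2 ⇒ 3
    H0 returns [4, 0]
    H1 returns [4, 0]
    H2 returns ([4, 0], 3)
    H3 returns ([4, 0], 3)
    H4 returns [([4, 0], 3)]
  branch[1] choose=4:
    emit(4) @ H0 ⇒ out+=4
    get @ H2 ⇒ 3
    H0 returns [4, 0]
    H1 returns [4, 0]
    H2 returns ([4, 0], 3)
    H3 returns ([4, 0], 3)
    H4 returns [([4, 0], 3)]
  branch[2] choose=4:
    emit(4) @ H0 ⇒ out+=4
    get @ H2 ⇒ 3
    H0 returns [4, 0]
    H1 returns [4, 0]
    H2 returns ([4, 0], 3)
    H3 returns ([4, 0], 3)
    H4 returns [([4, 0], 3)]
= [([4, 0], 3), ([4, 0], 3), ([4, 0], 3)]

Answer: 3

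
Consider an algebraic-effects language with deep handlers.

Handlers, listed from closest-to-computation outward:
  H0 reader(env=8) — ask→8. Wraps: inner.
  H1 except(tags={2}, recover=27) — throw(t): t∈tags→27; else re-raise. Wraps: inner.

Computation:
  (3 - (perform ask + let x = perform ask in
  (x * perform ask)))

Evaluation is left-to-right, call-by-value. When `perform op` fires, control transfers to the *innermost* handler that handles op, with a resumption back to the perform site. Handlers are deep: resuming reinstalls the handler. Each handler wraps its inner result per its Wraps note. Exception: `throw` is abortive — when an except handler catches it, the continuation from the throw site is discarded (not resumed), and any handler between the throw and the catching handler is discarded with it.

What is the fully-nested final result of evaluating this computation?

Answer: -69

Evaluation trace:
ask @ H0 ⇒ 8
ask @ H0 ⇒ 8
ask @ H0 ⇒ 8
H0 returns -69
H1 returns -69
= -69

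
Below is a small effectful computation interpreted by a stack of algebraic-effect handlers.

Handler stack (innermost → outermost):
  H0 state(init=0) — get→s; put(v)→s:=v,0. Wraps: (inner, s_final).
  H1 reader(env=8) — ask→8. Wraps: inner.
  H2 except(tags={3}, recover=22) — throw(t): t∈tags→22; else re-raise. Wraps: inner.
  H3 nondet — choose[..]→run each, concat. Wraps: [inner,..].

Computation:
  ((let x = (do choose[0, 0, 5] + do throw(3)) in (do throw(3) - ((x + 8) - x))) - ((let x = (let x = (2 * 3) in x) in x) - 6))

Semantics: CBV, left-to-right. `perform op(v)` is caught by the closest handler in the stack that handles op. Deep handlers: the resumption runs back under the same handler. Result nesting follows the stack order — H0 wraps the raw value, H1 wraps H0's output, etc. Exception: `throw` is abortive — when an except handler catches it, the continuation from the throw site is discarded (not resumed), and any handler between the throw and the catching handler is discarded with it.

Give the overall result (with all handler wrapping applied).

Answer: [22, 22, 22]

Evaluation trace:
choose[0, 0, 5] @ H3
  branch[0] choose=0:
    throw(3) @ H2 caught ⇒ 22
    H3 returns [22]
  branch[1] choose=0:
    throw(3) @ H2 caught ⇒ 22
    H3 returns [22]
  branch[2] choose=5:
    throw(3) @ H2 caught ⇒ 22
    H3 returns [22]
= [22, 22, 22]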